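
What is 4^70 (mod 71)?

4^1 ≡ 4 (mod 71)
4^2 ≡ 4^2 = 16 ≡ 16 (mod 71)
4^4 ≡ 16^2 = 256 ≡ 43 (mod 71)
4^8 ≡ 43^2 = 1849 ≡ 3 (mod 71)
4^16 ≡ 3^2 = 9 ≡ 9 (mod 71)
4^32 ≡ 9^2 = 81 ≡ 10 (mod 71)
4^64 ≡ 10^2 = 100 ≡ 29 (mod 71)
70 = 64 + 4 + 2 in binary powers of 2.
So 4^70 ≡ 29 · 43 · 16 ≡ 1 (mod 71).
Since the result is 1, base 4 gives no evidence that 71 is composite.

1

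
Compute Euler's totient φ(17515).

Factor: 17515 = 5 · 31 · 113.
φ(17515) = (5−1) · (31−1) · (113−1) = 4 · 30 · 112 = 13440.

13440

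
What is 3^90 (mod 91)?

1

3^1 ≡ 3 (mod 91)
3^2 ≡ 3^2 = 9 ≡ 9 (mod 91)
3^4 ≡ 9^2 = 81 ≡ 81 (mod 91)
3^8 ≡ 81^2 = 6561 ≡ 9 (mod 91)
3^16 ≡ 9^2 = 81 ≡ 81 (mod 91)
3^32 ≡ 81^2 = 6561 ≡ 9 (mod 91)
3^64 ≡ 9^2 = 81 ≡ 81 (mod 91)
90 = 64 + 16 + 8 + 2 in binary powers of 2.
So 3^90 ≡ 81 · 81 · 9 · 9 ≡ 1 (mod 91).
Since the result is 1, base 3 gives no evidence that 91 is composite.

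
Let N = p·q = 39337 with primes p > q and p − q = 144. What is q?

Since p = q + 144, we have 39337 = q(q + 144), so q² + 144q − 39337 = 0.
Discriminant: 144² + 4·39337 = 20736 + 157348 = 178084; √178084 = 422.
q = (−144 + 422)/2 = 139, and p = q + 144 = 283.
Check: 139 · 283 = 39337.

139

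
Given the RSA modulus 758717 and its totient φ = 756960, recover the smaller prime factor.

φ(n) = (p−1)(q−1) = n − (p+q) + 1, so p + q = 758717 − 756960 + 1 = 1758.
p and q are the roots of t² − 1758t + 758717 = 0.
Discriminant: 1758² − 4·758717 = 3090564 − 3034868 = 55696; √55696 = 236.
q = (1758 − 236)/2 = 761, p = (1758 + 236)/2 = 997.
Check: 761 · 997 = 758717.

761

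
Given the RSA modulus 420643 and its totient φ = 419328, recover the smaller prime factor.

φ(n) = (p−1)(q−1) = n − (p+q) + 1, so p + q = 420643 − 419328 + 1 = 1316.
p and q are the roots of t² − 1316t + 420643 = 0.
Discriminant: 1316² − 4·420643 = 1731856 − 1682572 = 49284; √49284 = 222.
q = (1316 − 222)/2 = 547, p = (1316 + 222)/2 = 769.
Check: 547 · 769 = 420643.

547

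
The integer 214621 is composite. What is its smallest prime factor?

214621 is odd.
Digit sum 16, not divisible by 3.
Ends in 1: not divisible by 5.
7: 214621 = 7·30660 + 1
11: 214621 = 11·19511

11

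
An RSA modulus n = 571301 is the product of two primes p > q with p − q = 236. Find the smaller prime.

647

Since p = q + 236, we have 571301 = q(q + 236), so q² + 236q − 571301 = 0.
Discriminant: 236² + 4·571301 = 55696 + 2285204 = 2340900; √2340900 = 1530.
q = (−236 + 1530)/2 = 647, and p = q + 236 = 883.
Check: 647 · 883 = 571301.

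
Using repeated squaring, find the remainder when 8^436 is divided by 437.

8^1 ≡ 8 (mod 437)
8^2 ≡ 8^2 = 64 ≡ 64 (mod 437)
8^4 ≡ 64^2 = 4096 ≡ 163 (mod 437)
8^8 ≡ 163^2 = 26569 ≡ 349 (mod 437)
8^16 ≡ 349^2 = 121801 ≡ 315 (mod 437)
8^32 ≡ 315^2 = 99225 ≡ 26 (mod 437)
8^64 ≡ 26^2 = 676 ≡ 239 (mod 437)
8^128 ≡ 239^2 = 57121 ≡ 311 (mod 437)
8^256 ≡ 311^2 = 96721 ≡ 144 (mod 437)
436 = 256 + 128 + 32 + 16 + 4 in binary powers of 2.
So 8^436 ≡ 144 · 311 · 26 · 315 · 163 ≡ 334 (mod 437).
Since 334 ≠ 1, base 8 is a Fermat witness: 437 is composite.

334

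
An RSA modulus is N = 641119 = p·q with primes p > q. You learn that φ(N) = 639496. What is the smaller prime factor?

677

φ(n) = (p−1)(q−1) = n − (p+q) + 1, so p + q = 641119 − 639496 + 1 = 1624.
p and q are the roots of t² − 1624t + 641119 = 0.
Discriminant: 1624² − 4·641119 = 2637376 − 2564476 = 72900; √72900 = 270.
q = (1624 − 270)/2 = 677, p = (1624 + 270)/2 = 947.
Check: 677 · 947 = 641119.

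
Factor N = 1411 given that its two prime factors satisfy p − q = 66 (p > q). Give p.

Since p = q + 66, we have 1411 = q(q + 66), so q² + 66q − 1411 = 0.
Discriminant: 66² + 4·1411 = 4356 + 5644 = 10000; √10000 = 100.
q = (−66 + 100)/2 = 17, and p = q + 66 = 83.
Check: 17 · 83 = 1411.

83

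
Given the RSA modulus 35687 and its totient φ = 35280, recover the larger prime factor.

φ(n) = (p−1)(q−1) = n − (p+q) + 1, so p + q = 35687 − 35280 + 1 = 408.
p and q are the roots of t² − 408t + 35687 = 0.
Discriminant: 408² − 4·35687 = 166464 − 142748 = 23716; √23716 = 154.
q = (408 − 154)/2 = 127, p = (408 + 154)/2 = 281.
Check: 127 · 281 = 35687.

281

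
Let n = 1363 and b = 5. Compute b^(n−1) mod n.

306

5^1 ≡ 5 (mod 1363)
5^2 ≡ 5^2 = 25 ≡ 25 (mod 1363)
5^4 ≡ 25^2 = 625 ≡ 625 (mod 1363)
5^8 ≡ 625^2 = 390625 ≡ 807 (mod 1363)
5^16 ≡ 807^2 = 651249 ≡ 1098 (mod 1363)
5^32 ≡ 1098^2 = 1205604 ≡ 712 (mod 1363)
5^64 ≡ 712^2 = 506944 ≡ 1271 (mod 1363)
5^128 ≡ 1271^2 = 1615441 ≡ 286 (mod 1363)
5^256 ≡ 286^2 = 81796 ≡ 16 (mod 1363)
5^512 ≡ 16^2 = 256 ≡ 256 (mod 1363)
5^1024 ≡ 256^2 = 65536 ≡ 112 (mod 1363)
1362 = 1024 + 256 + 64 + 16 + 2 in binary powers of 2.
So 5^1362 ≡ 112 · 16 · 1271 · 1098 · 25 ≡ 306 (mod 1363).
Since 306 ≠ 1, base 5 is a Fermat witness: 1363 is composite.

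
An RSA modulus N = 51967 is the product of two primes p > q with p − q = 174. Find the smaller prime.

Since p = q + 174, we have 51967 = q(q + 174), so q² + 174q − 51967 = 0.
Discriminant: 174² + 4·51967 = 30276 + 207868 = 238144; √238144 = 488.
q = (−174 + 488)/2 = 157, and p = q + 174 = 331.
Check: 157 · 331 = 51967.

157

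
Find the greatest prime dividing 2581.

89

2581 = 29 · 89
89 is prime.
So 2581 = 29 · 89; the largest prime factor is 89.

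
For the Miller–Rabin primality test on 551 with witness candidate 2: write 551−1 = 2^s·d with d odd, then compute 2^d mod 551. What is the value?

184

551 − 1 = 550 = 2^1 · 275, so d = 275.
2^1 ≡ 2 (mod 551)
2^2 ≡ 2^2 = 4 ≡ 4 (mod 551)
2^4 ≡ 4^2 = 16 ≡ 16 (mod 551)
2^8 ≡ 16^2 = 256 ≡ 256 (mod 551)
2^16 ≡ 256^2 = 65536 ≡ 518 (mod 551)
2^32 ≡ 518^2 = 268324 ≡ 538 (mod 551)
2^64 ≡ 538^2 = 289444 ≡ 169 (mod 551)
2^128 ≡ 169^2 = 28561 ≡ 460 (mod 551)
2^256 ≡ 460^2 = 211600 ≡ 16 (mod 551)
275 = 256 + 16 + 2 + 1 in binary powers of 2.
So 2^275 ≡ 16 · 518 · 4 · 2 ≡ 184 (mod 551).
Squaring chain: 184; never reaches −1, so base 2 is a Miller–Rabin witness that 551 is composite.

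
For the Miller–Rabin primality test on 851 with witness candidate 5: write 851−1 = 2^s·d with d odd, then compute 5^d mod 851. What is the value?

851 − 1 = 850 = 2^1 · 425, so d = 425.
5^1 ≡ 5 (mod 851)
5^2 ≡ 5^2 = 25 ≡ 25 (mod 851)
5^4 ≡ 25^2 = 625 ≡ 625 (mod 851)
5^8 ≡ 625^2 = 390625 ≡ 16 (mod 851)
5^16 ≡ 16^2 = 256 ≡ 256 (mod 851)
5^32 ≡ 256^2 = 65536 ≡ 9 (mod 851)
5^64 ≡ 9^2 = 81 ≡ 81 (mod 851)
5^128 ≡ 81^2 = 6561 ≡ 604 (mod 851)
5^256 ≡ 604^2 = 364816 ≡ 588 (mod 851)
425 = 256 + 128 + 32 + 8 + 1 in binary powers of 2.
So 5^425 ≡ 588 · 604 · 9 · 16 · 5 ≡ 109 (mod 851).
Squaring chain: 109; never reaches −1, so base 5 is a Miller–Rabin witness that 851 is composite.

109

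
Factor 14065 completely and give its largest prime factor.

14065 = 5 · 2813
2813 = 29 · 97
97 is prime.
So 14065 = 5 · 29 · 97; the largest prime factor is 97.

97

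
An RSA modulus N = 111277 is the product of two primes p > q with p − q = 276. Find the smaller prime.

Since p = q + 276, we have 111277 = q(q + 276), so q² + 276q − 111277 = 0.
Discriminant: 276² + 4·111277 = 76176 + 445108 = 521284; √521284 = 722.
q = (−276 + 722)/2 = 223, and p = q + 276 = 499.
Check: 223 · 499 = 111277.

223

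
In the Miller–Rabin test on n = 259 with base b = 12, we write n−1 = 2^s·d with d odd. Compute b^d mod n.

259 − 1 = 258 = 2^1 · 129, so d = 129.
12^1 ≡ 12 (mod 259)
12^2 ≡ 12^2 = 144 ≡ 144 (mod 259)
12^4 ≡ 144^2 = 20736 ≡ 16 (mod 259)
12^8 ≡ 16^2 = 256 ≡ 256 (mod 259)
12^16 ≡ 256^2 = 65536 ≡ 9 (mod 259)
12^32 ≡ 9^2 = 81 ≡ 81 (mod 259)
12^64 ≡ 81^2 = 6561 ≡ 86 (mod 259)
12^128 ≡ 86^2 = 7396 ≡ 144 (mod 259)
129 = 128 + 1 in binary powers of 2.
So 12^129 ≡ 144 · 12 ≡ 174 (mod 259).
Squaring chain: 174; never reaches −1, so base 12 is a Miller–Rabin witness that 259 is composite.

174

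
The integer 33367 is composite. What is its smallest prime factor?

61

33367 is odd.
Digit sum 22, not divisible by 3.
Ends in 7: not divisible by 5.
7: 33367 = 7·4766 + 5
11: 33367 = 11·3033 + 4
13: 33367 = 13·2566 + 9
17: 33367 = 17·1962 + 13
19: 33367 = 19·1756 + 3
23: 33367 = 23·1450 + 17
29: 33367 = 29·1150 + 17
31: 33367 = 31·1076 + 11
37: 33367 = 37·901 + 30
41: 33367 = 41·813 + 34
43: 33367 = 43·775 + 42
47: 33367 = 47·709 + 44
53: 33367 = 53·629 + 30
59: 33367 = 59·565 + 32
61: 33367 = 61·547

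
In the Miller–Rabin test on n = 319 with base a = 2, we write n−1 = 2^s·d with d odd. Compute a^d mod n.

319 − 1 = 318 = 2^1 · 159, so d = 159.
2^1 ≡ 2 (mod 319)
2^2 ≡ 2^2 = 4 ≡ 4 (mod 319)
2^4 ≡ 4^2 = 16 ≡ 16 (mod 319)
2^8 ≡ 16^2 = 256 ≡ 256 (mod 319)
2^16 ≡ 256^2 = 65536 ≡ 141 (mod 319)
2^32 ≡ 141^2 = 19881 ≡ 103 (mod 319)
2^64 ≡ 103^2 = 10609 ≡ 82 (mod 319)
2^128 ≡ 82^2 = 6724 ≡ 25 (mod 319)
159 = 128 + 16 + 8 + 4 + 2 + 1 in binary powers of 2.
So 2^159 ≡ 25 · 141 · 256 · 16 · 4 · 2 ≡ 171 (mod 319).
Squaring chain: 171; never reaches −1, so base 2 is a Miller–Rabin witness that 319 is composite.

171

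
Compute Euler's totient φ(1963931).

1912680

Factor: 1963931 = 71 · 139 · 199.
φ(1963931) = (71−1) · (139−1) · (199−1) = 70 · 138 · 198 = 1912680.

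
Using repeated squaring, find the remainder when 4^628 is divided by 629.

562

4^1 ≡ 4 (mod 629)
4^2 ≡ 4^2 = 16 ≡ 16 (mod 629)
4^4 ≡ 16^2 = 256 ≡ 256 (mod 629)
4^8 ≡ 256^2 = 65536 ≡ 120 (mod 629)
4^16 ≡ 120^2 = 14400 ≡ 562 (mod 629)
4^32 ≡ 562^2 = 315844 ≡ 86 (mod 629)
4^64 ≡ 86^2 = 7396 ≡ 477 (mod 629)
4^128 ≡ 477^2 = 227529 ≡ 460 (mod 629)
4^256 ≡ 460^2 = 211600 ≡ 256 (mod 629)
4^512 ≡ 256^2 = 65536 ≡ 120 (mod 629)
628 = 512 + 64 + 32 + 16 + 4 in binary powers of 2.
So 4^628 ≡ 120 · 477 · 86 · 562 · 256 ≡ 562 (mod 629).
Since 562 ≠ 1, base 4 is a Fermat witness: 629 is composite.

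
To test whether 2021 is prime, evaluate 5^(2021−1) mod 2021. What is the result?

5^1 ≡ 5 (mod 2021)
5^2 ≡ 5^2 = 25 ≡ 25 (mod 2021)
5^4 ≡ 25^2 = 625 ≡ 625 (mod 2021)
5^8 ≡ 625^2 = 390625 ≡ 572 (mod 2021)
5^16 ≡ 572^2 = 327184 ≡ 1803 (mod 2021)
5^32 ≡ 1803^2 = 3250809 ≡ 1041 (mod 2021)
5^64 ≡ 1041^2 = 1083681 ≡ 425 (mod 2021)
5^128 ≡ 425^2 = 180625 ≡ 756 (mod 2021)
5^256 ≡ 756^2 = 571536 ≡ 1614 (mod 2021)
5^512 ≡ 1614^2 = 2604996 ≡ 1948 (mod 2021)
5^1024 ≡ 1948^2 = 3794704 ≡ 1287 (mod 2021)
2020 = 1024 + 512 + 256 + 128 + 64 + 32 + 4 in binary powers of 2.
So 5^2020 ≡ 1287 · 1948 · 1614 · 756 · 425 · 1041 · 625 ≡ 883 (mod 2021).
Since 883 ≠ 1, base 5 is a Fermat witness: 2021 is composite.

883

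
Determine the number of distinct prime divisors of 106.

106 = 2 · 53
106 = 2 · 53, which has 2 distinct prime factors.

2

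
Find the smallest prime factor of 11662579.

11662579 is odd.
Digit sum 37, not divisible by 3.
Ends in 9: not divisible by 5.
7: 11662579 = 7·1666082 + 5
11: 11662579 = 11·1060234 + 5
13: 11662579 = 13·897121 + 6
17: 11662579 = 17·686034 + 1
19: 11662579 = 19·613819 + 18
23: 11662579 = 23·507068 + 15
29: 11662579 = 29·402157 + 26
31: 11662579 = 31·376212 + 7
37: 11662579 = 37·315204 + 31
41: 11662579 = 41·284453 + 6
43: 11662579 = 43·271222 + 33
47: 11662579 = 47·248139 + 46
53: 11662579 = 53·220048 + 35
59: 11662579 = 59·197670 + 49
61: 11662579 = 61·191189 + 50
67: 11662579 = 67·174068 + 23
71: 11662579 = 71·164261 + 48
73: 11662579 = 73·159761 + 26
79: 11662579 = 79·147627 + 46
83: 11662579 = 83·140513

83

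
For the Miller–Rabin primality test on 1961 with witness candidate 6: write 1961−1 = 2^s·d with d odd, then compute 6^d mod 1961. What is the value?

1961 − 1 = 1960 = 2^3 · 245, so d = 245.
6^1 ≡ 6 (mod 1961)
6^2 ≡ 6^2 = 36 ≡ 36 (mod 1961)
6^4 ≡ 36^2 = 1296 ≡ 1296 (mod 1961)
6^8 ≡ 1296^2 = 1679616 ≡ 1000 (mod 1961)
6^16 ≡ 1000^2 = 1000000 ≡ 1851 (mod 1961)
6^32 ≡ 1851^2 = 3426201 ≡ 334 (mod 1961)
6^64 ≡ 334^2 = 111556 ≡ 1740 (mod 1961)
6^128 ≡ 1740^2 = 3027600 ≡ 1777 (mod 1961)
245 = 128 + 64 + 32 + 16 + 4 + 1 in binary powers of 2.
So 6^245 ≡ 1777 · 1740 · 334 · 1851 · 1296 · 6 ≡ 820 (mod 1961).
Squaring chain: 820 → 1738 → 704; never reaches −1, so base 6 is a Miller–Rabin witness that 1961 is composite.

820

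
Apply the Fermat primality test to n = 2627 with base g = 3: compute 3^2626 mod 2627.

3^1 ≡ 3 (mod 2627)
3^2 ≡ 3^2 = 9 ≡ 9 (mod 2627)
3^4 ≡ 9^2 = 81 ≡ 81 (mod 2627)
3^8 ≡ 81^2 = 6561 ≡ 1307 (mod 2627)
3^16 ≡ 1307^2 = 1708249 ≡ 699 (mod 2627)
3^32 ≡ 699^2 = 488601 ≡ 2606 (mod 2627)
3^64 ≡ 2606^2 = 6791236 ≡ 441 (mod 2627)
3^128 ≡ 441^2 = 194481 ≡ 83 (mod 2627)
3^256 ≡ 83^2 = 6889 ≡ 1635 (mod 2627)
3^512 ≡ 1635^2 = 2673225 ≡ 1566 (mod 2627)
3^1024 ≡ 1566^2 = 2452356 ≡ 1365 (mod 2627)
3^2048 ≡ 1365^2 = 1863225 ≡ 682 (mod 2627)
2626 = 2048 + 512 + 64 + 2 in binary powers of 2.
So 3^2626 ≡ 682 · 1566 · 441 · 9 ≡ 1920 (mod 2627).
Since 1920 ≠ 1, base 3 is a Fermat witness: 2627 is composite.

1920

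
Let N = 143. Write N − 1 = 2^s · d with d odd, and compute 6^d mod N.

143 − 1 = 142 = 2^1 · 71, so d = 71.
6^1 ≡ 6 (mod 143)
6^2 ≡ 6^2 = 36 ≡ 36 (mod 143)
6^4 ≡ 36^2 = 1296 ≡ 9 (mod 143)
6^8 ≡ 9^2 = 81 ≡ 81 (mod 143)
6^16 ≡ 81^2 = 6561 ≡ 126 (mod 143)
6^32 ≡ 126^2 = 15876 ≡ 3 (mod 143)
6^64 ≡ 3^2 = 9 ≡ 9 (mod 143)
71 = 64 + 4 + 2 + 1 in binary powers of 2.
So 6^71 ≡ 9 · 9 · 36 · 6 ≡ 50 (mod 143).
Squaring chain: 50; never reaches −1, so base 6 is a Miller–Rabin witness that 143 is composite.

50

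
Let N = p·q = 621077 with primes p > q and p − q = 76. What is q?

Since p = q + 76, we have 621077 = q(q + 76), so q² + 76q − 621077 = 0.
Discriminant: 76² + 4·621077 = 5776 + 2484308 = 2490084; √2490084 = 1578.
q = (−76 + 1578)/2 = 751, and p = q + 76 = 827.
Check: 751 · 827 = 621077.

751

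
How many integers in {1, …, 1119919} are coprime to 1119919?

Factor: 1119919 = 83 · 103 · 131.
φ(1119919) = (83−1) · (103−1) · (131−1) = 82 · 102 · 130 = 1087320.

1087320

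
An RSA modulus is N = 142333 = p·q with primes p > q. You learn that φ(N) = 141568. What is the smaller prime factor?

317

φ(n) = (p−1)(q−1) = n − (p+q) + 1, so p + q = 142333 − 141568 + 1 = 766.
p and q are the roots of t² − 766t + 142333 = 0.
Discriminant: 766² − 4·142333 = 586756 − 569332 = 17424; √17424 = 132.
q = (766 − 132)/2 = 317, p = (766 + 132)/2 = 449.
Check: 317 · 449 = 142333.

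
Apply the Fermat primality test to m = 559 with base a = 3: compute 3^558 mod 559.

391

3^1 ≡ 3 (mod 559)
3^2 ≡ 3^2 = 9 ≡ 9 (mod 559)
3^4 ≡ 9^2 = 81 ≡ 81 (mod 559)
3^8 ≡ 81^2 = 6561 ≡ 412 (mod 559)
3^16 ≡ 412^2 = 169744 ≡ 367 (mod 559)
3^32 ≡ 367^2 = 134689 ≡ 529 (mod 559)
3^64 ≡ 529^2 = 279841 ≡ 341 (mod 559)
3^128 ≡ 341^2 = 116281 ≡ 9 (mod 559)
3^256 ≡ 9^2 = 81 ≡ 81 (mod 559)
3^512 ≡ 81^2 = 6561 ≡ 412 (mod 559)
558 = 512 + 32 + 8 + 4 + 2 in binary powers of 2.
So 3^558 ≡ 412 · 529 · 412 · 81 · 9 ≡ 391 (mod 559).
Since 391 ≠ 1, base 3 is a Fermat witness: 559 is composite.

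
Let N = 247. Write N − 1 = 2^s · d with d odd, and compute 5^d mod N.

216

247 − 1 = 246 = 2^1 · 123, so d = 123.
5^1 ≡ 5 (mod 247)
5^2 ≡ 5^2 = 25 ≡ 25 (mod 247)
5^4 ≡ 25^2 = 625 ≡ 131 (mod 247)
5^8 ≡ 131^2 = 17161 ≡ 118 (mod 247)
5^16 ≡ 118^2 = 13924 ≡ 92 (mod 247)
5^32 ≡ 92^2 = 8464 ≡ 66 (mod 247)
5^64 ≡ 66^2 = 4356 ≡ 157 (mod 247)
123 = 64 + 32 + 16 + 8 + 2 + 1 in binary powers of 2.
So 5^123 ≡ 157 · 66 · 92 · 118 · 25 · 5 ≡ 216 (mod 247).
Squaring chain: 216; never reaches −1, so base 5 is a Miller–Rabin witness that 247 is composite.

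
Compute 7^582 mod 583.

7^1 ≡ 7 (mod 583)
7^2 ≡ 7^2 = 49 ≡ 49 (mod 583)
7^4 ≡ 49^2 = 2401 ≡ 69 (mod 583)
7^8 ≡ 69^2 = 4761 ≡ 97 (mod 583)
7^16 ≡ 97^2 = 9409 ≡ 81 (mod 583)
7^32 ≡ 81^2 = 6561 ≡ 148 (mod 583)
7^64 ≡ 148^2 = 21904 ≡ 333 (mod 583)
7^128 ≡ 333^2 = 110889 ≡ 119 (mod 583)
7^256 ≡ 119^2 = 14161 ≡ 169 (mod 583)
7^512 ≡ 169^2 = 28561 ≡ 577 (mod 583)
582 = 512 + 64 + 4 + 2 in binary powers of 2.
So 7^582 ≡ 577 · 333 · 69 · 49 ≡ 566 (mod 583).
Since 566 ≠ 1, base 7 is a Fermat witness: 583 is composite.

566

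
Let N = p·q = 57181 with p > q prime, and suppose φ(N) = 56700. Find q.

φ(n) = (p−1)(q−1) = n − (p+q) + 1, so p + q = 57181 − 56700 + 1 = 482.
p and q are the roots of t² − 482t + 57181 = 0.
Discriminant: 482² − 4·57181 = 232324 − 228724 = 3600; √3600 = 60.
q = (482 − 60)/2 = 211, p = (482 + 60)/2 = 271.
Check: 211 · 271 = 57181.

211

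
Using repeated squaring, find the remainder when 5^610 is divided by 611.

441

5^1 ≡ 5 (mod 611)
5^2 ≡ 5^2 = 25 ≡ 25 (mod 611)
5^4 ≡ 25^2 = 625 ≡ 14 (mod 611)
5^8 ≡ 14^2 = 196 ≡ 196 (mod 611)
5^16 ≡ 196^2 = 38416 ≡ 534 (mod 611)
5^32 ≡ 534^2 = 285156 ≡ 430 (mod 611)
5^64 ≡ 430^2 = 184900 ≡ 378 (mod 611)
5^128 ≡ 378^2 = 142884 ≡ 521 (mod 611)
5^256 ≡ 521^2 = 271441 ≡ 157 (mod 611)
5^512 ≡ 157^2 = 24649 ≡ 209 (mod 611)
610 = 512 + 64 + 32 + 2 in binary powers of 2.
So 5^610 ≡ 209 · 378 · 430 · 25 ≡ 441 (mod 611).
Since 441 ≠ 1, base 5 is a Fermat witness: 611 is composite.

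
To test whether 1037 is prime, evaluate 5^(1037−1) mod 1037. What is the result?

5^1 ≡ 5 (mod 1037)
5^2 ≡ 5^2 = 25 ≡ 25 (mod 1037)
5^4 ≡ 25^2 = 625 ≡ 625 (mod 1037)
5^8 ≡ 625^2 = 390625 ≡ 713 (mod 1037)
5^16 ≡ 713^2 = 508369 ≡ 239 (mod 1037)
5^32 ≡ 239^2 = 57121 ≡ 86 (mod 1037)
5^64 ≡ 86^2 = 7396 ≡ 137 (mod 1037)
5^128 ≡ 137^2 = 18769 ≡ 103 (mod 1037)
5^256 ≡ 103^2 = 10609 ≡ 239 (mod 1037)
5^512 ≡ 239^2 = 57121 ≡ 86 (mod 1037)
5^1024 ≡ 86^2 = 7396 ≡ 137 (mod 1037)
1036 = 1024 + 8 + 4 in binary powers of 2.
So 5^1036 ≡ 137 · 713 · 625 ≡ 361 (mod 1037).
Since 361 ≠ 1, base 5 is a Fermat witness: 1037 is composite.

361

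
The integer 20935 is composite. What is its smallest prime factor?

5

20935 is odd.
Digit sum 19, not divisible by 3.
Ends in 5: divisible by 5.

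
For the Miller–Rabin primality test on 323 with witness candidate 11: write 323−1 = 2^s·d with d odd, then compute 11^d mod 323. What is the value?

45

323 − 1 = 322 = 2^1 · 161, so d = 161.
11^1 ≡ 11 (mod 323)
11^2 ≡ 11^2 = 121 ≡ 121 (mod 323)
11^4 ≡ 121^2 = 14641 ≡ 106 (mod 323)
11^8 ≡ 106^2 = 11236 ≡ 254 (mod 323)
11^16 ≡ 254^2 = 64516 ≡ 239 (mod 323)
11^32 ≡ 239^2 = 57121 ≡ 273 (mod 323)
11^64 ≡ 273^2 = 74529 ≡ 239 (mod 323)
11^128 ≡ 239^2 = 57121 ≡ 273 (mod 323)
161 = 128 + 32 + 1 in binary powers of 2.
So 11^161 ≡ 273 · 273 · 11 ≡ 45 (mod 323).
Squaring chain: 45; never reaches −1, so base 11 is a Miller–Rabin witness that 323 is composite.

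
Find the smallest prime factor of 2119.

2119 is odd.
Digit sum 13, not divisible by 3.
Ends in 9: not divisible by 5.
7: 2119 = 7·302 + 5
11: 2119 = 11·192 + 7
13: 2119 = 13·163

13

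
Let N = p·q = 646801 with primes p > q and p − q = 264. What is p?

Since p = q + 264, we have 646801 = q(q + 264), so q² + 264q − 646801 = 0.
Discriminant: 264² + 4·646801 = 69696 + 2587204 = 2656900; √2656900 = 1630.
q = (−264 + 1630)/2 = 683, and p = q + 264 = 947.
Check: 683 · 947 = 646801.

947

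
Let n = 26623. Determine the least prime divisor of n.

26623 is odd.
Digit sum 19, not divisible by 3.
Ends in 3: not divisible by 5.
7: 26623 = 7·3803 + 2
11: 26623 = 11·2420 + 3
13: 26623 = 13·2047 + 12
17: 26623 = 17·1566 + 1
19: 26623 = 19·1401 + 4
23: 26623 = 23·1157 + 12
29: 26623 = 29·918 + 1
31: 26623 = 31·858 + 25
37: 26623 = 37·719 + 20
41: 26623 = 41·649 + 14
43: 26623 = 43·619 + 6
47: 26623 = 47·566 + 21
53: 26623 = 53·502 + 17
59: 26623 = 59·451 + 14
61: 26623 = 61·436 + 27
67: 26623 = 67·397 + 24
71: 26623 = 71·374 + 69
73: 26623 = 73·364 + 51
79: 26623 = 79·337

79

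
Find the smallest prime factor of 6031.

6031 is odd.
Digit sum 10, not divisible by 3.
Ends in 1: not divisible by 5.
7: 6031 = 7·861 + 4
11: 6031 = 11·548 + 3
13: 6031 = 13·463 + 12
17: 6031 = 17·354 + 13
19: 6031 = 19·317 + 8
23: 6031 = 23·262 + 5
29: 6031 = 29·207 + 28
31: 6031 = 31·194 + 17
37: 6031 = 37·163

37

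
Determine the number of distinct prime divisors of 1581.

3

1581 = 3 · 527
527 = 17 · 31
1581 = 3 · 17 · 31, which has 3 distinct prime factors.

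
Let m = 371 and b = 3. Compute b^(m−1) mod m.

3^1 ≡ 3 (mod 371)
3^2 ≡ 3^2 = 9 ≡ 9 (mod 371)
3^4 ≡ 9^2 = 81 ≡ 81 (mod 371)
3^8 ≡ 81^2 = 6561 ≡ 254 (mod 371)
3^16 ≡ 254^2 = 64516 ≡ 333 (mod 371)
3^32 ≡ 333^2 = 110889 ≡ 331 (mod 371)
3^64 ≡ 331^2 = 109561 ≡ 116 (mod 371)
3^128 ≡ 116^2 = 13456 ≡ 100 (mod 371)
3^256 ≡ 100^2 = 10000 ≡ 354 (mod 371)
370 = 256 + 64 + 32 + 16 + 2 in binary powers of 2.
So 3^370 ≡ 354 · 116 · 331 · 333 · 9 ≡ 305 (mod 371).
Since 305 ≠ 1, base 3 is a Fermat witness: 371 is composite.

305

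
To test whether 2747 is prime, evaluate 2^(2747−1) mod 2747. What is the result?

2^1 ≡ 2 (mod 2747)
2^2 ≡ 2^2 = 4 ≡ 4 (mod 2747)
2^4 ≡ 4^2 = 16 ≡ 16 (mod 2747)
2^8 ≡ 16^2 = 256 ≡ 256 (mod 2747)
2^16 ≡ 256^2 = 65536 ≡ 2355 (mod 2747)
2^32 ≡ 2355^2 = 5546025 ≡ 2579 (mod 2747)
2^64 ≡ 2579^2 = 6651241 ≡ 754 (mod 2747)
2^128 ≡ 754^2 = 568516 ≡ 2634 (mod 2747)
2^256 ≡ 2634^2 = 6937956 ≡ 1781 (mod 2747)
2^512 ≡ 1781^2 = 3171961 ≡ 1923 (mod 2747)
2^1024 ≡ 1923^2 = 3697929 ≡ 467 (mod 2747)
2^2048 ≡ 467^2 = 218089 ≡ 1076 (mod 2747)
2746 = 2048 + 512 + 128 + 32 + 16 + 8 + 2 in binary powers of 2.
So 2^2746 ≡ 1076 · 1923 · 2634 · 2579 · 2355 · 256 · 4 ≡ 1212 (mod 2747).
Since 1212 ≠ 1, base 2 is a Fermat witness: 2747 is composite.

1212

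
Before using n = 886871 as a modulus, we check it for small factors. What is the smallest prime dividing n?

886871 is odd.
Digit sum 38, not divisible by 3.
Ends in 1: not divisible by 5.
7: 886871 = 7·126695 + 6
11: 886871 = 11·80624 + 7
13: 886871 = 13·68220 + 11
17: 886871 = 17·52168 + 15
19: 886871 = 19·46677 + 8
23: 886871 = 23·38559 + 14
29: 886871 = 29·30581 + 22
31: 886871 = 31·28608 + 23
37: 886871 = 37·23969 + 18
41: 886871 = 41·21631

41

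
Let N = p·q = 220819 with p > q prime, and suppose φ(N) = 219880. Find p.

479

φ(n) = (p−1)(q−1) = n − (p+q) + 1, so p + q = 220819 − 219880 + 1 = 940.
p and q are the roots of t² − 940t + 220819 = 0.
Discriminant: 940² − 4·220819 = 883600 − 883276 = 324; √324 = 18.
q = (940 − 18)/2 = 461, p = (940 + 18)/2 = 479.
Check: 461 · 479 = 220819.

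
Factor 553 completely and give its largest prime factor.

79

553 = 7 · 79
79 is prime.
So 553 = 7 · 79; the largest prime factor is 79.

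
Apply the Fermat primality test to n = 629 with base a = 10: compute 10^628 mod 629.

565

10^1 ≡ 10 (mod 629)
10^2 ≡ 10^2 = 100 ≡ 100 (mod 629)
10^4 ≡ 100^2 = 10000 ≡ 565 (mod 629)
10^8 ≡ 565^2 = 319225 ≡ 322 (mod 629)
10^16 ≡ 322^2 = 103684 ≡ 528 (mod 629)
10^32 ≡ 528^2 = 278784 ≡ 137 (mod 629)
10^64 ≡ 137^2 = 18769 ≡ 528 (mod 629)
10^128 ≡ 528^2 = 278784 ≡ 137 (mod 629)
10^256 ≡ 137^2 = 18769 ≡ 528 (mod 629)
10^512 ≡ 528^2 = 278784 ≡ 137 (mod 629)
628 = 512 + 64 + 32 + 16 + 4 in binary powers of 2.
So 10^628 ≡ 137 · 528 · 137 · 528 · 565 ≡ 565 (mod 629).
Since 565 ≠ 1, base 10 is a Fermat witness: 629 is composite.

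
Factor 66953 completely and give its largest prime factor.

71

66953 = 23 · 2911
2911 = 41 · 71
71 is prime.
So 66953 = 23 · 41 · 71; the largest prime factor is 71.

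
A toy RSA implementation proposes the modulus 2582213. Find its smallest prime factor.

2582213 is odd.
Digit sum 23, not divisible by 3.
Ends in 3: not divisible by 5.
7: 2582213 = 7·368887 + 4
11: 2582213 = 11·234746 + 7
13: 2582213 = 13·198631 + 10
17: 2582213 = 17·151894 + 15
19: 2582213 = 19·135905 + 18
23: 2582213 = 23·112270 + 3
29: 2582213 = 29·89041 + 24
31: 2582213 = 31·83297 + 6
37: 2582213 = 37·69789 + 20
41: 2582213 = 41·62980 + 33
43: 2582213 = 43·60051 + 20
47: 2582213 = 47·54940 + 33
53: 2582213 = 53·48721

53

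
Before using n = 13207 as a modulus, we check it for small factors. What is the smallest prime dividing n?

47

13207 is odd.
Digit sum 13, not divisible by 3.
Ends in 7: not divisible by 5.
7: 13207 = 7·1886 + 5
11: 13207 = 11·1200 + 7
13: 13207 = 13·1015 + 12
17: 13207 = 17·776 + 15
19: 13207 = 19·695 + 2
23: 13207 = 23·574 + 5
29: 13207 = 29·455 + 12
31: 13207 = 31·426 + 1
37: 13207 = 37·356 + 35
41: 13207 = 41·322 + 5
43: 13207 = 43·307 + 6
47: 13207 = 47·281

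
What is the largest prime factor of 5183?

5183 = 71 · 73
73 is prime.
So 5183 = 71 · 73; the largest prime factor is 73.

73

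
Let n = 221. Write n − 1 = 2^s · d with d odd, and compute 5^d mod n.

221 − 1 = 220 = 2^2 · 55, so d = 55.
5^1 ≡ 5 (mod 221)
5^2 ≡ 5^2 = 25 ≡ 25 (mod 221)
5^4 ≡ 25^2 = 625 ≡ 183 (mod 221)
5^8 ≡ 183^2 = 33489 ≡ 118 (mod 221)
5^16 ≡ 118^2 = 13924 ≡ 1 (mod 221)
5^32 ≡ 1^2 = 1 ≡ 1 (mod 221)
55 = 32 + 16 + 4 + 2 + 1 in binary powers of 2.
So 5^55 ≡ 1 · 1 · 183 · 25 · 5 ≡ 112 (mod 221).
Squaring chain: 112 → 168; never reaches −1, so base 5 is a Miller–Rabin witness that 221 is composite.

112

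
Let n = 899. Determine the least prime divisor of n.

899 is odd.
Digit sum 26, not divisible by 3.
Ends in 9: not divisible by 5.
7: 899 = 7·128 + 3
11: 899 = 11·81 + 8
13: 899 = 13·69 + 2
17: 899 = 17·52 + 15
19: 899 = 19·47 + 6
23: 899 = 23·39 + 2
29: 899 = 29·31

29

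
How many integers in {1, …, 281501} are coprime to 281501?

Factor: 281501 = 11 · 157 · 163.
φ(281501) = (11−1) · (157−1) · (163−1) = 10 · 156 · 162 = 252720.

252720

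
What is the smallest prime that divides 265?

265 is odd.
Digit sum 13, not divisible by 3.
Ends in 5: divisible by 5.

5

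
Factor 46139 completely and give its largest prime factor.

46139 = 29 · 1591
1591 = 37 · 43
43 is prime.
So 46139 = 29 · 37 · 43; the largest prime factor is 43.

43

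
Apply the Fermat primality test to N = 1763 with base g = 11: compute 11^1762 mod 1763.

11^1 ≡ 11 (mod 1763)
11^2 ≡ 11^2 = 121 ≡ 121 (mod 1763)
11^4 ≡ 121^2 = 14641 ≡ 537 (mod 1763)
11^8 ≡ 537^2 = 288369 ≡ 1000 (mod 1763)
11^16 ≡ 1000^2 = 1000000 ≡ 379 (mod 1763)
11^32 ≡ 379^2 = 143641 ≡ 838 (mod 1763)
11^64 ≡ 838^2 = 702244 ≡ 570 (mod 1763)
11^128 ≡ 570^2 = 324900 ≡ 508 (mod 1763)
11^256 ≡ 508^2 = 258064 ≡ 666 (mod 1763)
11^512 ≡ 666^2 = 443556 ≡ 1043 (mod 1763)
11^1024 ≡ 1043^2 = 1087849 ≡ 78 (mod 1763)
1762 = 1024 + 512 + 128 + 64 + 32 + 2 in binary powers of 2.
So 11^1762 ≡ 78 · 1043 · 508 · 570 · 838 · 121 ≡ 1392 (mod 1763).
Since 1392 ≠ 1, base 11 is a Fermat witness: 1763 is composite.

1392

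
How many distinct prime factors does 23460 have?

23460 = 2^2 · 5865
5865 = 3 · 1955
1955 = 5 · 391
391 = 17 · 23
23460 = 2^2 · 3 · 5 · 17 · 23, which has 5 distinct prime factors.

5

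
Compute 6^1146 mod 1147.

6^1 ≡ 6 (mod 1147)
6^2 ≡ 6^2 = 36 ≡ 36 (mod 1147)
6^4 ≡ 36^2 = 1296 ≡ 149 (mod 1147)
6^8 ≡ 149^2 = 22201 ≡ 408 (mod 1147)
6^16 ≡ 408^2 = 166464 ≡ 149 (mod 1147)
6^32 ≡ 149^2 = 22201 ≡ 408 (mod 1147)
6^64 ≡ 408^2 = 166464 ≡ 149 (mod 1147)
6^128 ≡ 149^2 = 22201 ≡ 408 (mod 1147)
6^256 ≡ 408^2 = 166464 ≡ 149 (mod 1147)
6^512 ≡ 149^2 = 22201 ≡ 408 (mod 1147)
6^1024 ≡ 408^2 = 166464 ≡ 149 (mod 1147)
1146 = 1024 + 64 + 32 + 16 + 8 + 2 in binary powers of 2.
So 6^1146 ≡ 149 · 149 · 408 · 149 · 408 · 36 ≡ 776 (mod 1147).
Since 776 ≠ 1, base 6 is a Fermat witness: 1147 is composite.

776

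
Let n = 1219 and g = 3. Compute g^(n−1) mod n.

3^1 ≡ 3 (mod 1219)
3^2 ≡ 3^2 = 9 ≡ 9 (mod 1219)
3^4 ≡ 9^2 = 81 ≡ 81 (mod 1219)
3^8 ≡ 81^2 = 6561 ≡ 466 (mod 1219)
3^16 ≡ 466^2 = 217156 ≡ 174 (mod 1219)
3^32 ≡ 174^2 = 30276 ≡ 1020 (mod 1219)
3^64 ≡ 1020^2 = 1040400 ≡ 593 (mod 1219)
3^128 ≡ 593^2 = 351649 ≡ 577 (mod 1219)
3^256 ≡ 577^2 = 332929 ≡ 142 (mod 1219)
3^512 ≡ 142^2 = 20164 ≡ 660 (mod 1219)
3^1024 ≡ 660^2 = 435600 ≡ 417 (mod 1219)
1218 = 1024 + 128 + 64 + 2 in binary powers of 2.
So 3^1218 ≡ 417 · 577 · 593 · 9 ≡ 282 (mod 1219).
Since 282 ≠ 1, base 3 is a Fermat witness: 1219 is composite.

282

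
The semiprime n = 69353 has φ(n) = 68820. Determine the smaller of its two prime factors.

223

φ(n) = (p−1)(q−1) = n − (p+q) + 1, so p + q = 69353 − 68820 + 1 = 534.
p and q are the roots of t² − 534t + 69353 = 0.
Discriminant: 534² − 4·69353 = 285156 − 277412 = 7744; √7744 = 88.
q = (534 − 88)/2 = 223, p = (534 + 88)/2 = 311.
Check: 223 · 311 = 69353.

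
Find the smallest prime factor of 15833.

15833 is odd.
Digit sum 20, not divisible by 3.
Ends in 3: not divisible by 5.
7: 15833 = 7·2261 + 6
11: 15833 = 11·1439 + 4
13: 15833 = 13·1217 + 12
17: 15833 = 17·931 + 6
19: 15833 = 19·833 + 6
23: 15833 = 23·688 + 9
29: 15833 = 29·545 + 28
31: 15833 = 31·510 + 23
37: 15833 = 37·427 + 34
41: 15833 = 41·386 + 7
43: 15833 = 43·368 + 9
47: 15833 = 47·336 + 41
53: 15833 = 53·298 + 39
59: 15833 = 59·268 + 21
61: 15833 = 61·259 + 34
67: 15833 = 67·236 + 21
71: 15833 = 71·223

71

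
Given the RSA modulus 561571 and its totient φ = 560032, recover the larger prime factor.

947

φ(n) = (p−1)(q−1) = n − (p+q) + 1, so p + q = 561571 − 560032 + 1 = 1540.
p and q are the roots of t² − 1540t + 561571 = 0.
Discriminant: 1540² − 4·561571 = 2371600 − 2246284 = 125316; √125316 = 354.
q = (1540 − 354)/2 = 593, p = (1540 + 354)/2 = 947.
Check: 593 · 947 = 561571.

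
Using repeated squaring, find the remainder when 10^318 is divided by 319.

10^1 ≡ 10 (mod 319)
10^2 ≡ 10^2 = 100 ≡ 100 (mod 319)
10^4 ≡ 100^2 = 10000 ≡ 111 (mod 319)
10^8 ≡ 111^2 = 12321 ≡ 199 (mod 319)
10^16 ≡ 199^2 = 39601 ≡ 45 (mod 319)
10^32 ≡ 45^2 = 2025 ≡ 111 (mod 319)
10^64 ≡ 111^2 = 12321 ≡ 199 (mod 319)
10^128 ≡ 199^2 = 39601 ≡ 45 (mod 319)
10^256 ≡ 45^2 = 2025 ≡ 111 (mod 319)
318 = 256 + 32 + 16 + 8 + 4 + 2 in binary powers of 2.
So 10^318 ≡ 111 · 111 · 45 · 199 · 111 · 100 ≡ 122 (mod 319).
Since 122 ≠ 1, base 10 is a Fermat witness: 319 is composite.

122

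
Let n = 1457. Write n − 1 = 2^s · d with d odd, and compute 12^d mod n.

756

1457 − 1 = 1456 = 2^4 · 91, so d = 91.
12^1 ≡ 12 (mod 1457)
12^2 ≡ 12^2 = 144 ≡ 144 (mod 1457)
12^4 ≡ 144^2 = 20736 ≡ 338 (mod 1457)
12^8 ≡ 338^2 = 114244 ≡ 598 (mod 1457)
12^16 ≡ 598^2 = 357604 ≡ 639 (mod 1457)
12^32 ≡ 639^2 = 408321 ≡ 361 (mod 1457)
12^64 ≡ 361^2 = 130321 ≡ 648 (mod 1457)
91 = 64 + 16 + 8 + 2 + 1 in binary powers of 2.
So 12^91 ≡ 648 · 639 · 598 · 144 · 12 ≡ 756 (mod 1457).
Squaring chain: 756 → 392 → 679 → 629; never reaches −1, so base 12 is a Miller–Rabin witness that 1457 is composite.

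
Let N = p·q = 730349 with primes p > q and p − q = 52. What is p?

Since p = q + 52, we have 730349 = q(q + 52), so q² + 52q − 730349 = 0.
Discriminant: 52² + 4·730349 = 2704 + 2921396 = 2924100; √2924100 = 1710.
q = (−52 + 1710)/2 = 829, and p = q + 52 = 881.
Check: 829 · 881 = 730349.

881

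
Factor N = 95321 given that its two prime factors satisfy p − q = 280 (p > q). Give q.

Since p = q + 280, we have 95321 = q(q + 280), so q² + 280q − 95321 = 0.
Discriminant: 280² + 4·95321 = 78400 + 381284 = 459684; √459684 = 678.
q = (−280 + 678)/2 = 199, and p = q + 280 = 479.
Check: 199 · 479 = 95321.

199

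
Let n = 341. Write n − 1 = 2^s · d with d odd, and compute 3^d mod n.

341 − 1 = 340 = 2^2 · 85, so d = 85.
3^1 ≡ 3 (mod 341)
3^2 ≡ 3^2 = 9 ≡ 9 (mod 341)
3^4 ≡ 9^2 = 81 ≡ 81 (mod 341)
3^8 ≡ 81^2 = 6561 ≡ 82 (mod 341)
3^16 ≡ 82^2 = 6724 ≡ 245 (mod 341)
3^32 ≡ 245^2 = 60025 ≡ 9 (mod 341)
3^64 ≡ 9^2 = 81 ≡ 81 (mod 341)
85 = 64 + 16 + 4 + 1 in binary powers of 2.
So 3^85 ≡ 81 · 245 · 81 · 3 ≡ 254 (mod 341).
Squaring chain: 254 → 67; never reaches −1, so base 3 is a Miller–Rabin witness that 341 is composite.

254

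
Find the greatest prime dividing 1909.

1909 = 23 · 83
83 is prime.
So 1909 = 23 · 83; the largest prime factor is 83.

83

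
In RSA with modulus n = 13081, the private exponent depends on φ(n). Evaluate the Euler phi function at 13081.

12852

Factor: 13081 = 103 · 127.
φ(13081) = (103−1) · (127−1) = 102 · 126 = 12852.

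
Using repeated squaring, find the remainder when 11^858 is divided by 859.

11^1 ≡ 11 (mod 859)
11^2 ≡ 11^2 = 121 ≡ 121 (mod 859)
11^4 ≡ 121^2 = 14641 ≡ 38 (mod 859)
11^8 ≡ 38^2 = 1444 ≡ 585 (mod 859)
11^16 ≡ 585^2 = 342225 ≡ 343 (mod 859)
11^32 ≡ 343^2 = 117649 ≡ 825 (mod 859)
11^64 ≡ 825^2 = 680625 ≡ 297 (mod 859)
11^128 ≡ 297^2 = 88209 ≡ 591 (mod 859)
11^256 ≡ 591^2 = 349281 ≡ 527 (mod 859)
11^512 ≡ 527^2 = 277729 ≡ 272 (mod 859)
858 = 512 + 256 + 64 + 16 + 8 + 2 in binary powers of 2.
So 11^858 ≡ 272 · 527 · 297 · 343 · 585 · 121 ≡ 1 (mod 859).
Since the result is 1, base 11 gives no evidence that 859 is composite.

1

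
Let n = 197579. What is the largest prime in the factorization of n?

79

197579 = 41 · 4819
4819 = 61 · 79
79 is prime.
So 197579 = 41 · 61 · 79; the largest prime factor is 79.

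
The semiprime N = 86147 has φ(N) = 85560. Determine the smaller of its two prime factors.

φ(n) = (p−1)(q−1) = n − (p+q) + 1, so p + q = 86147 − 85560 + 1 = 588.
p and q are the roots of t² − 588t + 86147 = 0.
Discriminant: 588² − 4·86147 = 345744 − 344588 = 1156; √1156 = 34.
q = (588 − 34)/2 = 277, p = (588 + 34)/2 = 311.
Check: 277 · 311 = 86147.

277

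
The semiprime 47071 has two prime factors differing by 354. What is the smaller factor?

Since p = q + 354, we have 47071 = q(q + 354), so q² + 354q − 47071 = 0.
Discriminant: 354² + 4·47071 = 125316 + 188284 = 313600; √313600 = 560.
q = (−354 + 560)/2 = 103, and p = q + 354 = 457.
Check: 103 · 457 = 47071.

103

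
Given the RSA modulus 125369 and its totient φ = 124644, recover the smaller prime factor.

283

φ(n) = (p−1)(q−1) = n − (p+q) + 1, so p + q = 125369 − 124644 + 1 = 726.
p and q are the roots of t² − 726t + 125369 = 0.
Discriminant: 726² − 4·125369 = 527076 − 501476 = 25600; √25600 = 160.
q = (726 − 160)/2 = 283, p = (726 + 160)/2 = 443.
Check: 283 · 443 = 125369.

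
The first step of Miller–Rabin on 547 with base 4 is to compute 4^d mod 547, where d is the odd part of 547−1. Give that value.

1

547 − 1 = 546 = 2^1 · 273, so d = 273.
4^1 ≡ 4 (mod 547)
4^2 ≡ 4^2 = 16 ≡ 16 (mod 547)
4^4 ≡ 16^2 = 256 ≡ 256 (mod 547)
4^8 ≡ 256^2 = 65536 ≡ 443 (mod 547)
4^16 ≡ 443^2 = 196249 ≡ 423 (mod 547)
4^32 ≡ 423^2 = 178929 ≡ 60 (mod 547)
4^64 ≡ 60^2 = 3600 ≡ 318 (mod 547)
4^128 ≡ 318^2 = 101124 ≡ 476 (mod 547)
4^256 ≡ 476^2 = 226576 ≡ 118 (mod 547)
273 = 256 + 16 + 1 in binary powers of 2.
So 4^273 ≡ 118 · 423 · 4 ≡ 1 (mod 547).
Since 4^d ≡ 1 (mod 547), base 4 does not prove 547 composite.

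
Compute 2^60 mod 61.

2^1 ≡ 2 (mod 61)
2^2 ≡ 2^2 = 4 ≡ 4 (mod 61)
2^4 ≡ 4^2 = 16 ≡ 16 (mod 61)
2^8 ≡ 16^2 = 256 ≡ 12 (mod 61)
2^16 ≡ 12^2 = 144 ≡ 22 (mod 61)
2^32 ≡ 22^2 = 484 ≡ 57 (mod 61)
60 = 32 + 16 + 8 + 4 in binary powers of 2.
So 2^60 ≡ 57 · 22 · 12 · 16 ≡ 1 (mod 61).
Since the result is 1, base 2 gives no evidence that 61 is composite.

1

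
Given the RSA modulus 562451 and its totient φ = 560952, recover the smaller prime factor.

743

φ(n) = (p−1)(q−1) = n − (p+q) + 1, so p + q = 562451 − 560952 + 1 = 1500.
p and q are the roots of t² − 1500t + 562451 = 0.
Discriminant: 1500² − 4·562451 = 2250000 − 2249804 = 196; √196 = 14.
q = (1500 − 14)/2 = 743, p = (1500 + 14)/2 = 757.
Check: 743 · 757 = 562451.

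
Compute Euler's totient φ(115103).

Factor: 115103 = 31 · 47 · 79.
φ(115103) = (31−1) · (47−1) · (79−1) = 30 · 46 · 78 = 107640.

107640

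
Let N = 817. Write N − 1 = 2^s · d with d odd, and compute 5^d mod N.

710

817 − 1 = 816 = 2^4 · 51, so d = 51.
5^1 ≡ 5 (mod 817)
5^2 ≡ 5^2 = 25 ≡ 25 (mod 817)
5^4 ≡ 25^2 = 625 ≡ 625 (mod 817)
5^8 ≡ 625^2 = 390625 ≡ 99 (mod 817)
5^16 ≡ 99^2 = 9801 ≡ 814 (mod 817)
5^32 ≡ 814^2 = 662596 ≡ 9 (mod 817)
51 = 32 + 16 + 2 + 1 in binary powers of 2.
So 5^51 ≡ 9 · 814 · 25 · 5 ≡ 710 (mod 817).
Squaring chain: 710 → 11 → 121 → 752; never reaches −1, so base 5 is a Miller–Rabin witness that 817 is composite.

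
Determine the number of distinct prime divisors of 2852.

3

2852 = 2^2 · 713
713 = 23 · 31
2852 = 2^2 · 23 · 31, which has 3 distinct prime factors.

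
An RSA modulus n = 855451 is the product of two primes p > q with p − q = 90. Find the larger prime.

Since p = q + 90, we have 855451 = q(q + 90), so q² + 90q − 855451 = 0.
Discriminant: 90² + 4·855451 = 8100 + 3421804 = 3429904; √3429904 = 1852.
q = (−90 + 1852)/2 = 881, and p = q + 90 = 971.
Check: 881 · 971 = 855451.

971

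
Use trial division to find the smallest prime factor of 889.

7

889 is odd.
Digit sum 25, not divisible by 3.
Ends in 9: not divisible by 5.
7: 889 = 7·127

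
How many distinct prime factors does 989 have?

989 = 23 · 43
989 = 23 · 43, which has 2 distinct prime factors.

2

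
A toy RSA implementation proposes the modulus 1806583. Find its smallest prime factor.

1806583 is odd.
Digit sum 31, not divisible by 3.
Ends in 3: not divisible by 5.
7: 1806583 = 7·258083 + 2
11: 1806583 = 11·164234 + 9
13: 1806583 = 13·138967 + 12
17: 1806583 = 17·106269 + 10
19: 1806583 = 19·95083 + 6
23: 1806583 = 23·78547 + 2
29: 1806583 = 29·62295 + 28
31: 1806583 = 31·58276 + 27
37: 1806583 = 37·48826 + 21
41: 1806583 = 41·44063

41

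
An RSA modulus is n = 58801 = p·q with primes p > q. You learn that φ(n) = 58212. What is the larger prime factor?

φ(n) = (p−1)(q−1) = n − (p+q) + 1, so p + q = 58801 − 58212 + 1 = 590.
p and q are the roots of t² − 590t + 58801 = 0.
Discriminant: 590² − 4·58801 = 348100 − 235204 = 112896; √112896 = 336.
q = (590 − 336)/2 = 127, p = (590 + 336)/2 = 463.
Check: 127 · 463 = 58801.

463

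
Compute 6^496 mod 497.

6^1 ≡ 6 (mod 497)
6^2 ≡ 6^2 = 36 ≡ 36 (mod 497)
6^4 ≡ 36^2 = 1296 ≡ 302 (mod 497)
6^8 ≡ 302^2 = 91204 ≡ 253 (mod 497)
6^16 ≡ 253^2 = 64009 ≡ 393 (mod 497)
6^32 ≡ 393^2 = 154449 ≡ 379 (mod 497)
6^64 ≡ 379^2 = 143641 ≡ 8 (mod 497)
6^128 ≡ 8^2 = 64 ≡ 64 (mod 497)
6^256 ≡ 64^2 = 4096 ≡ 120 (mod 497)
496 = 256 + 128 + 64 + 32 + 16 in binary powers of 2.
So 6^496 ≡ 120 · 64 · 8 · 379 · 393 ≡ 435 (mod 497).
Since 435 ≠ 1, base 6 is a Fermat witness: 497 is composite.

435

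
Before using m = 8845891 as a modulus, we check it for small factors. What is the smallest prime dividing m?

8845891 is odd.
Digit sum 43, not divisible by 3.
Ends in 1: not divisible by 5.
7: 8845891 = 7·1263698 + 5
11: 8845891 = 11·804171 + 10
13: 8845891 = 13·680453 + 2
17: 8845891 = 17·520346 + 9
19: 8845891 = 19·465573 + 4
23: 8845891 = 23·384603 + 22
29: 8845891 = 29·305030 + 21
31: 8845891 = 31·285351 + 10
37: 8845891 = 37·239078 + 5
41: 8845891 = 41·215753 + 18
43: 8845891 = 43·205718 + 17
47: 8845891 = 47·188210 + 21
53: 8845891 = 53·166903 + 32
59: 8845891 = 59·149930 + 21
61: 8845891 = 61·145014 + 37
67: 8845891 = 67·132028 + 15
71: 8845891 = 71·124590 + 1
73: 8845891 = 73·121176 + 43
79: 8845891 = 79·111973 + 24
83: 8845891 = 83·106577

83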